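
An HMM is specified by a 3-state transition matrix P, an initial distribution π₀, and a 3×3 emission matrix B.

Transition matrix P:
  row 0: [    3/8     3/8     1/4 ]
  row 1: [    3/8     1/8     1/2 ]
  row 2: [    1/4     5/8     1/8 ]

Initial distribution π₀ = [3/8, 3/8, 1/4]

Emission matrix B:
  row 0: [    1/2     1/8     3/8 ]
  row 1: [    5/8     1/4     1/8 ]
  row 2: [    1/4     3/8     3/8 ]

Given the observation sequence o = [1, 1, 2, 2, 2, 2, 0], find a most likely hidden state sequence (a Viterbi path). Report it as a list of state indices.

t=0: δ = [4.688e-02, 9.375e-02, 9.375e-02]  (obs o_0=1)
t=1: δ = [4.395e-03, 1.465e-02, 1.758e-02]  ψ = [1, 2, 1]  (obs o_1=1)
t=2: δ = [2.060e-03, 1.373e-03, 2.747e-03]  ψ = [1, 2, 1]  (obs o_2=2)
t=3: δ = [2.897e-04, 2.146e-04, 2.575e-04]  ψ = [0, 2, 1]  (obs o_3=2)
t=4: δ = [4.074e-05, 2.012e-05, 4.023e-05]  ψ = [0, 2, 1]  (obs o_4=2)
t=5: δ = [5.729e-06, 3.143e-06, 3.819e-06]  ψ = [0, 2, 0]  (obs o_5=2)
t=6: δ = [1.074e-06, 1.492e-06, 3.929e-07]  ψ = [0, 2, 1]  (obs o_6=0)
backtrack: best end state = 1; path = [2, 1, 0, 0, 0, 2, 1]

path = [2, 1, 0, 0, 0, 2, 1]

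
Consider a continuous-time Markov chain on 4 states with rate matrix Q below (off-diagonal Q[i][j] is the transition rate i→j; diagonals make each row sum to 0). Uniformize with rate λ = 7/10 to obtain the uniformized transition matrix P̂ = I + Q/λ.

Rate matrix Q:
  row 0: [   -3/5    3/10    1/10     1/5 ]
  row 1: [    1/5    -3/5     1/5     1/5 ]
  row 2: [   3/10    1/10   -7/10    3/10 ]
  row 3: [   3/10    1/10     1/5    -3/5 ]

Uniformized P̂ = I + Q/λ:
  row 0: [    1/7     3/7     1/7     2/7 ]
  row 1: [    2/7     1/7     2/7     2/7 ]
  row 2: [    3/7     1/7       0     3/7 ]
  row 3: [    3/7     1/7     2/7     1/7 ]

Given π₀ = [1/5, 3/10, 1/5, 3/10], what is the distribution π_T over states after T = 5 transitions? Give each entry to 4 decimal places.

t=0: π = [0.2000, 0.3000, 0.2000, 0.3000]
t=1: π = [0.3286, 0.2000, 0.2000, 0.2714]
t=2: π = [0.3061, 0.2367, 0.1816, 0.2755]
t=3: π = [0.3073, 0.2303, 0.1901, 0.2723]
t=4: π = [0.3079, 0.2307, 0.1875, 0.2740]
t=5: π = [0.3077, 0.2308, 0.1882, 0.2734]

π = [0.3077, 0.2308, 0.1882, 0.2734]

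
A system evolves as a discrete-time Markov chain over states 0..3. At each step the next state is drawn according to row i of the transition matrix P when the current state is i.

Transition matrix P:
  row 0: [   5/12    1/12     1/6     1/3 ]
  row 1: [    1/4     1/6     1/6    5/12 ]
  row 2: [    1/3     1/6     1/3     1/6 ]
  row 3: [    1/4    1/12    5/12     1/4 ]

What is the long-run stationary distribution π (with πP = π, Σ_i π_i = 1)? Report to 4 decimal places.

π = [0.3282, 0.1165, 0.2820, 0.2733]

Balance equations π_j = Σ_i π_i·P[i][j]:
  π_0 = 5/12·π_0 + 1/4·π_1 + 1/3·π_2 + 1/4·π_3
  π_1 = 1/12·π_0 + 1/6·π_1 + 1/6·π_2 + 1/12·π_3
  π_2 = 1/6·π_0 + 1/6·π_1 + 1/3·π_2 + 5/12·π_3
  normalize: π_0 + π_1 + π_2 + π_3 = 1
Solving the linear system gives exactly π = [490/1493, 174/1493, 421/1493, 408/1493].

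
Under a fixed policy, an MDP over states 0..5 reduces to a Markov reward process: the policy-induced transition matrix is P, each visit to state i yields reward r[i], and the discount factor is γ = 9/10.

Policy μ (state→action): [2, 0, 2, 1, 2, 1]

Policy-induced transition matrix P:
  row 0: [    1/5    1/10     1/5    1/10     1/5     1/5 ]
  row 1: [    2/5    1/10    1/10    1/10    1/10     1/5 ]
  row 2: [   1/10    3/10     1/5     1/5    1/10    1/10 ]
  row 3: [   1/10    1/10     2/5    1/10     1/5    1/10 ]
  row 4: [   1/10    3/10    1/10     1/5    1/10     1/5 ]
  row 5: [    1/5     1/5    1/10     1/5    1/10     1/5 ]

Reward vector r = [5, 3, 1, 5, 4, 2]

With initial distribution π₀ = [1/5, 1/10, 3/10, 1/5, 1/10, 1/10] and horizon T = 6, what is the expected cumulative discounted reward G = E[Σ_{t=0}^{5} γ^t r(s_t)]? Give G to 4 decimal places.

t=0: π = [0.2000, 0.1000, 0.3000, 0.2000, 0.1000, 0.1000], E[r] = 3.2000, γ^t·E[r] = 3.200000, running G = 3.200000
t=1: π = [0.1600, 0.1900, 0.2100, 0.1500, 0.1400, 0.1500], E[r] = 3.1900, γ^t·E[r] = 2.871000, running G = 6.071000
t=2: π = [0.1880, 0.1850, 0.1820, 0.1500, 0.1310, 0.1640], E[r] = 3.2790, γ^t·E[r] = 2.655990, running G = 8.726990
t=3: π = [0.1907, 0.1790, 0.1820, 0.1477, 0.1338, 0.1668], E[r] = 3.2798, γ^t·E[r] = 2.390974, running G = 11.117964
t=4: π = [0.1895, 0.1798, 0.1816, 0.1483, 0.1338, 0.1670], E[r] = 3.2791, γ^t·E[r] = 2.151398, running G = 13.269362
t=5: π = [0.1896, 0.1798, 0.1816, 0.1482, 0.1338, 0.1670], E[r] = 3.2793, γ^t·E[r] = 1.936384, running G = 15.205746

G = 15.2057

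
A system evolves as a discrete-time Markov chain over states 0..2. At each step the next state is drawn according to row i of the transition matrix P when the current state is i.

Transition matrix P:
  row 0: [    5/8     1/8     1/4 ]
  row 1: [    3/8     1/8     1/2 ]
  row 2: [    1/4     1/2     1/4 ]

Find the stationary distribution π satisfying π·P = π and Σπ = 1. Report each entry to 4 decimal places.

Balance equations π_j = Σ_i π_i·P[i][j]:
  π_0 = 5/8·π_0 + 3/8·π_1 + 1/4·π_2
  π_1 = 1/8·π_0 + 1/8·π_1 + 1/2·π_2
  normalize: π_0 + π_1 + π_2 = 1
Solving the linear system gives exactly π = [13/29, 7/29, 9/29].

π = [0.4483, 0.2414, 0.3103]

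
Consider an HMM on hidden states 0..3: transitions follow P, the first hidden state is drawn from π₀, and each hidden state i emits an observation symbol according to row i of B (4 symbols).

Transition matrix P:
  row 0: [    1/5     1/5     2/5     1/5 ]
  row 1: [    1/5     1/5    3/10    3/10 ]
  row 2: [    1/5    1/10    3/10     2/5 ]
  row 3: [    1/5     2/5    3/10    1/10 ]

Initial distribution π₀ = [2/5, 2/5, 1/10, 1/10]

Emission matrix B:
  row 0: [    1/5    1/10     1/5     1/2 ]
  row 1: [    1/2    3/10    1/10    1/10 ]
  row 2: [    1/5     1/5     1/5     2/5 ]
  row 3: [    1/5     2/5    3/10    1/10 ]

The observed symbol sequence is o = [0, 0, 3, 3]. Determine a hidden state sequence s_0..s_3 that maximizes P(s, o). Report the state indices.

path = [1, 1, 0, 2]

t=0: δ = [8.000e-02, 2.000e-01, 2.000e-02, 2.000e-02]  (obs o_0=0)
t=1: δ = [8.000e-03, 2.000e-02, 1.200e-02, 1.200e-02]  ψ = [1, 1, 1, 1]  (obs o_1=0)
t=2: δ = [2.000e-03, 4.800e-04, 2.400e-03, 6.000e-04]  ψ = [1, 3, 1, 1]  (obs o_2=3)
t=3: δ = [2.400e-04, 4.000e-05, 3.200e-04, 9.600e-05]  ψ = [2, 0, 0, 2]  (obs o_3=3)
backtrack: best end state = 2; path = [1, 1, 0, 2]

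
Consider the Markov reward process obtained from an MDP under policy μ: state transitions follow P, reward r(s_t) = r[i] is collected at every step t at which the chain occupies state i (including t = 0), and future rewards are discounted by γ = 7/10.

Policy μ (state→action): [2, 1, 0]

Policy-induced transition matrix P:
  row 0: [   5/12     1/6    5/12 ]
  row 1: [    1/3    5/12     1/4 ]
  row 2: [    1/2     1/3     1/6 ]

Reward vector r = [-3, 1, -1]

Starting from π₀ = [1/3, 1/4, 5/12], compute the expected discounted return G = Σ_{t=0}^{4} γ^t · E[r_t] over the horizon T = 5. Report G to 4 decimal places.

G = -3.4009

t=0: π = [0.3333, 0.2500, 0.4167], E[r] = -1.1667, γ^t·E[r] = -1.166667, running G = -1.166667
t=1: π = [0.4306, 0.2986, 0.2708], E[r] = -1.2639, γ^t·E[r] = -0.884722, running G = -2.051389
t=2: π = [0.4144, 0.2865, 0.2992], E[r] = -1.2558, γ^t·E[r] = -0.615336, running G = -2.666725
t=3: π = [0.4177, 0.2881, 0.2941], E[r] = -1.2592, γ^t·E[r] = -0.431893, running G = -3.098617
t=4: π = [0.4172, 0.2877, 0.2951], E[r] = -1.2589, γ^t·E[r] = -0.302257, running G = -3.400875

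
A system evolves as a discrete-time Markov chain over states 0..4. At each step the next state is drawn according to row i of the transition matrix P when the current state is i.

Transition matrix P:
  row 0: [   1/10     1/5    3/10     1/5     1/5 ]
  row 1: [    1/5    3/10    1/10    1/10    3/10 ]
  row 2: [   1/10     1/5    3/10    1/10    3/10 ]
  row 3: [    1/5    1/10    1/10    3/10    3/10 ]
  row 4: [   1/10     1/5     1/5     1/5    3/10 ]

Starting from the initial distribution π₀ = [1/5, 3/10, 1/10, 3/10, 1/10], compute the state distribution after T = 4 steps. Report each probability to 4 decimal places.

π = [0.1381, 0.2023, 0.1953, 0.1782, 0.2862]

t=0: π = [0.2000, 0.3000, 0.1000, 0.3000, 0.1000]
t=1: π = [0.1600, 0.2000, 0.1700, 0.1900, 0.2800]
t=2: π = [0.1390, 0.2010, 0.1940, 0.1820, 0.2840]
t=3: π = [0.1383, 0.2019, 0.1950, 0.1787, 0.2861]
t=4: π = [0.1381, 0.2023, 0.1953, 0.1782, 0.2862]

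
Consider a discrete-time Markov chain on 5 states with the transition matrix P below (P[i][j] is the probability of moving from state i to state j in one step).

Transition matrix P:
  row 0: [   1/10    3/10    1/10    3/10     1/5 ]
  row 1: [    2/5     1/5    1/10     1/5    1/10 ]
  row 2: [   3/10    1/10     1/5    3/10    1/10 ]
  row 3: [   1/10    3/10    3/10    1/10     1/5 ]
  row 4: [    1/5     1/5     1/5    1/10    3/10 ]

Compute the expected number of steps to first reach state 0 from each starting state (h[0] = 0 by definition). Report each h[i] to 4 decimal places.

h = [0.0000, 3.3504, 3.8419, 4.4231, 4.1154]

First-step conditioning: h[0] = 0; for i ≠ 0, h[i] = 1 + Σ_k P[i][k]·h[k].
  h[1] = 1 + 1/5·h[1] + 1/10·h[2] + 1/5·h[3] + 1/10·h[4]
  h[2] = 1 + 1/10·h[1] + 1/5·h[2] + 3/10·h[3] + 1/10·h[4]
  h[3] = 1 + 3/10·h[1] + 3/10·h[2] + 1/10·h[3] + 1/5·h[4]
  h[4] = 1 + 1/5·h[1] + 1/5·h[2] + 1/10·h[3] + 3/10·h[4]
Solving the 4×4 linear system over states ≠ 0 gives exactly h = [0, 392/117, 899/234, 115/26, 107/26] (h[0] = 0 is the target).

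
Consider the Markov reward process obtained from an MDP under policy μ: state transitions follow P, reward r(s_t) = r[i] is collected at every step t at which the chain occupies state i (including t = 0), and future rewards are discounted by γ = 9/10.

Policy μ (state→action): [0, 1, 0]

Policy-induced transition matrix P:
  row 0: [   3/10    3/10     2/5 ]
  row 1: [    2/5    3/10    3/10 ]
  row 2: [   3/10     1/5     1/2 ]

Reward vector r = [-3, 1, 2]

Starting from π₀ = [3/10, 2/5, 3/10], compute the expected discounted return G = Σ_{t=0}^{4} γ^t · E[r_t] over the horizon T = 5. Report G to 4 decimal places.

t=0: π = [0.3000, 0.4000, 0.3000], E[r] = 0.1000, γ^t·E[r] = 0.100000, running G = 0.100000
t=1: π = [0.3400, 0.2700, 0.3900], E[r] = 0.0300, γ^t·E[r] = 0.027000, running G = 0.127000
t=2: π = [0.3270, 0.2610, 0.4120], E[r] = 0.1040, γ^t·E[r] = 0.084240, running G = 0.211240
t=3: π = [0.3261, 0.2588, 0.4151], E[r] = 0.1107, γ^t·E[r] = 0.080700, running G = 0.291940
t=4: π = [0.3259, 0.2585, 0.4156], E[r] = 0.1121, γ^t·E[r] = 0.073555, running G = 0.365496

G = 0.3655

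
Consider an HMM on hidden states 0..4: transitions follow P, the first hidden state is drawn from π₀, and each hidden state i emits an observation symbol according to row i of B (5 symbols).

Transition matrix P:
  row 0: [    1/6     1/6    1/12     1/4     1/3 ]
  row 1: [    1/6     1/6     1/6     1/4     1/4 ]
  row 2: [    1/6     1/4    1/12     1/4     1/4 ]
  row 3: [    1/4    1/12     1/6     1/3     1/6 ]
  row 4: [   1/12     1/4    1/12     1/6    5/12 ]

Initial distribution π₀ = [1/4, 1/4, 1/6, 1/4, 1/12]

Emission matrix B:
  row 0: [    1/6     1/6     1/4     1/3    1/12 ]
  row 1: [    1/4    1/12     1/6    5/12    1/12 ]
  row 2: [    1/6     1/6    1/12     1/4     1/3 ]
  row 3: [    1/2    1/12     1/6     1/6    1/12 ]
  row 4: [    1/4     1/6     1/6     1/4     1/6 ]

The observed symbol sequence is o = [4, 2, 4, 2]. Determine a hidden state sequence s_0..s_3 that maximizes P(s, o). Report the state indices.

path = [2, 4, 4, 4]

t=0: δ = [2.083e-02, 2.083e-02, 5.556e-02, 2.083e-02, 1.389e-02]  (obs o_0=4)
t=1: δ = [2.315e-03, 2.315e-03, 3.858e-04, 2.315e-03, 2.315e-03]  ψ = [2, 2, 2, 2, 2]  (obs o_1=2)
t=2: δ = [4.823e-05, 4.823e-05, 1.286e-04, 6.430e-05, 1.608e-04]  ψ = [3, 4, 1, 3, 4]  (obs o_2=4)
t=3: δ = [5.358e-06, 6.698e-06, 1.116e-06, 5.358e-06, 1.116e-05]  ψ = [2, 4, 4, 2, 4]  (obs o_3=2)
backtrack: best end state = 4; path = [2, 4, 4, 4]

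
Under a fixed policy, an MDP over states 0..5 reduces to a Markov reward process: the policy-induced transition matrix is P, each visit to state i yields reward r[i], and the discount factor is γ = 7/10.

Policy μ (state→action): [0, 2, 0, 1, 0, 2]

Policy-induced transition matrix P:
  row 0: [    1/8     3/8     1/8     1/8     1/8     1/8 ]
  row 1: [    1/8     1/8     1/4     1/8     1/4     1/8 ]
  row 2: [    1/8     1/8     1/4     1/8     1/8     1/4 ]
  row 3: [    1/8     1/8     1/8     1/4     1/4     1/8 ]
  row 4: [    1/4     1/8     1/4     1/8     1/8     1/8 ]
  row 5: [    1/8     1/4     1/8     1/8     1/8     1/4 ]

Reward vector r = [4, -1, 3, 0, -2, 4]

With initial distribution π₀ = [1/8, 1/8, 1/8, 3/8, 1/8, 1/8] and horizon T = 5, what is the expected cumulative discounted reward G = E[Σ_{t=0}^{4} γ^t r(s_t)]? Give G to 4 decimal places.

G = 3.2278

t=0: π = [0.1250, 0.1250, 0.1250, 0.3750, 0.1250, 0.1250], E[r] = 1.0000, γ^t·E[r] = 1.000000, running G = 1.000000
t=1: π = [0.1406, 0.1719, 0.1719, 0.1719, 0.1875, 0.1563], E[r] = 1.1563, γ^t·E[r] = 0.809375, running G = 1.809375
t=2: π = [0.1484, 0.1797, 0.1914, 0.1465, 0.1680, 0.1660], E[r] = 1.3164, γ^t·E[r] = 0.645039, running G = 2.454414
t=3: π = [0.1460, 0.1829, 0.1924, 0.1433, 0.1658, 0.1697], E[r] = 1.3254, γ^t·E[r] = 0.454626, running G = 2.909040
t=4: π = [0.1457, 0.1827, 0.1926, 0.1429, 0.1658, 0.1703], E[r] = 1.3275, γ^t·E[r] = 0.318744, running G = 3.227783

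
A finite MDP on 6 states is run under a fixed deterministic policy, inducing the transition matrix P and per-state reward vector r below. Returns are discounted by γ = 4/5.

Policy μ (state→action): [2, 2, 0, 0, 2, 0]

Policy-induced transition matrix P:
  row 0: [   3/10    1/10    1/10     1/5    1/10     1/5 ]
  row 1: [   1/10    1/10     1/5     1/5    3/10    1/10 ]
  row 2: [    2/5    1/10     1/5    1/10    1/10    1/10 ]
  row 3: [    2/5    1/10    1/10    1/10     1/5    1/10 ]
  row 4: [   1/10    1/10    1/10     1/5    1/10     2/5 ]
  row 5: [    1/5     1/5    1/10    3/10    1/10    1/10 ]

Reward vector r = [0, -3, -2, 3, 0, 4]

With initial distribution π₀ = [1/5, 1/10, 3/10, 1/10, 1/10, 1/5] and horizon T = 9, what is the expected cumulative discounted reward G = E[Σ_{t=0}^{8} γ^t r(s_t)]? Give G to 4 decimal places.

G = 2.1955

t=0: π = [0.2000, 0.1000, 0.3000, 0.1000, 0.1000, 0.2000], E[r] = 0.2000, γ^t·E[r] = 0.200000, running G = 0.200000
t=1: π = [0.2800, 0.1200, 0.1400, 0.1800, 0.1300, 0.1500], E[r] = 0.5000, γ^t·E[r] = 0.400000, running G = 0.600000
t=2: π = [0.2670, 0.1150, 0.1260, 0.1830, 0.1420, 0.1670], E[r] = 0.6200, γ^t·E[r] = 0.396800, running G = 0.996800
t=3: π = [0.2628, 0.1167, 0.1241, 0.1858, 0.1413, 0.1693], E[r] = 0.6363, γ^t·E[r] = 0.325786, running G = 1.322586
t=4: π = [0.2625, 0.1169, 0.1241, 0.1859, 0.1419, 0.1687], E[r] = 0.6336, γ^t·E[r] = 0.259502, running G = 1.582088
t=5: π = [0.2624, 0.1169, 0.1241, 0.1859, 0.1420, 0.1688], E[r] = 0.6341, γ^t·E[r] = 0.207775, running G = 1.789863
t=6: π = [0.2623, 0.1169, 0.1241, 0.1859, 0.1420, 0.1688], E[r] = 0.6341, γ^t·E[r] = 0.166236, running G = 1.956099
t=7: π = [0.2623, 0.1169, 0.1241, 0.1859, 0.1420, 0.1688], E[r] = 0.6341, γ^t·E[r] = 0.132980, running G = 2.089079
t=8: π = [0.2623, 0.1169, 0.1241, 0.1859, 0.1420, 0.1688], E[r] = 0.6341, γ^t·E[r] = 0.106385, running G = 2.195464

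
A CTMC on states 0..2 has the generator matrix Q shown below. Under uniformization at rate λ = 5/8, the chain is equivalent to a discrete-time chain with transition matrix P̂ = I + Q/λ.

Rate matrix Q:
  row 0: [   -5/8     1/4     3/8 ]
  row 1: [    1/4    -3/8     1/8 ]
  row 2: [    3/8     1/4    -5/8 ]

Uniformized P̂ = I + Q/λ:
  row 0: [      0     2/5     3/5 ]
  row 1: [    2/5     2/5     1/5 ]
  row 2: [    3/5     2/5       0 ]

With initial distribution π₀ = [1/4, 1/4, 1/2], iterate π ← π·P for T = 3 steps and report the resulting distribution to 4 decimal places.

t=0: π = [0.2500, 0.2500, 0.5000]
t=1: π = [0.4000, 0.4000, 0.2000]
t=2: π = [0.2800, 0.4000, 0.3200]
t=3: π = [0.3520, 0.4000, 0.2480]

π = [0.3520, 0.4000, 0.2480]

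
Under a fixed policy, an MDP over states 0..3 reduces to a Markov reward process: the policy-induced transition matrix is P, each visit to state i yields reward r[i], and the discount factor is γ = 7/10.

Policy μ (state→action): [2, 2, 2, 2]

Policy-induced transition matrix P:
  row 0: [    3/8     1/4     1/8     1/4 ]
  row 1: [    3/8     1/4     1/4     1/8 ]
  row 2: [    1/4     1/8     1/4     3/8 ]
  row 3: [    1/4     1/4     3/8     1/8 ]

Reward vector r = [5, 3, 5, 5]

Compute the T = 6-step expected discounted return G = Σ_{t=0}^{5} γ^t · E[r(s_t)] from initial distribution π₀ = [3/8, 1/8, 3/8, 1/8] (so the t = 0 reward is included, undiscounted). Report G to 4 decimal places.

t=0: π = [0.3750, 0.1250, 0.3750, 0.1250], E[r] = 4.7500, γ^t·E[r] = 4.750000, running G = 4.750000
t=1: π = [0.3125, 0.2031, 0.2188, 0.2656], E[r] = 4.5938, γ^t·E[r] = 3.215625, running G = 7.965625
t=2: π = [0.3145, 0.2227, 0.2441, 0.2188], E[r] = 4.5547, γ^t·E[r] = 2.231797, running G = 10.197422
t=3: π = [0.3171, 0.2195, 0.2380, 0.2253], E[r] = 4.5610, γ^t·E[r] = 1.564435, running G = 11.761857
t=4: π = [0.3171, 0.2202, 0.2385, 0.2242], E[r] = 4.5595, γ^t·E[r] = 1.094738, running G = 12.856595
t=5: π = [0.3172, 0.2202, 0.2384, 0.2243], E[r] = 4.5596, γ^t·E[r] = 0.766337, running G = 13.622932

G = 13.6229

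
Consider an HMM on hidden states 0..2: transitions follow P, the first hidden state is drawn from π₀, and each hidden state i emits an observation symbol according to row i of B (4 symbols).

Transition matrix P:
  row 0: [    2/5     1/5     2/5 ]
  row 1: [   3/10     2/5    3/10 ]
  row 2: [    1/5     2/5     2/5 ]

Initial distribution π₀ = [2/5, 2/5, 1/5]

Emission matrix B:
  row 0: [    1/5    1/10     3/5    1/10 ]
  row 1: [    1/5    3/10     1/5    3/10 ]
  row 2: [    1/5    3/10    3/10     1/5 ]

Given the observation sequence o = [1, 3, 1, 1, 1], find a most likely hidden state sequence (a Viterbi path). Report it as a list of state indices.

t=0: δ = [4.000e-02, 1.200e-01, 6.000e-02]  (obs o_0=1)
t=1: δ = [3.600e-03, 1.440e-02, 7.200e-03]  ψ = [1, 1, 1]  (obs o_1=3)
t=2: δ = [4.320e-04, 1.728e-03, 1.296e-03]  ψ = [1, 1, 1]  (obs o_2=1)
t=3: δ = [5.184e-05, 2.074e-04, 1.555e-04]  ψ = [1, 1, 1]  (obs o_3=1)
t=4: δ = [6.221e-06, 2.488e-05, 1.866e-05]  ψ = [1, 1, 1]  (obs o_4=1)
backtrack: best end state = 1; path = [1, 1, 1, 1, 1]

path = [1, 1, 1, 1, 1]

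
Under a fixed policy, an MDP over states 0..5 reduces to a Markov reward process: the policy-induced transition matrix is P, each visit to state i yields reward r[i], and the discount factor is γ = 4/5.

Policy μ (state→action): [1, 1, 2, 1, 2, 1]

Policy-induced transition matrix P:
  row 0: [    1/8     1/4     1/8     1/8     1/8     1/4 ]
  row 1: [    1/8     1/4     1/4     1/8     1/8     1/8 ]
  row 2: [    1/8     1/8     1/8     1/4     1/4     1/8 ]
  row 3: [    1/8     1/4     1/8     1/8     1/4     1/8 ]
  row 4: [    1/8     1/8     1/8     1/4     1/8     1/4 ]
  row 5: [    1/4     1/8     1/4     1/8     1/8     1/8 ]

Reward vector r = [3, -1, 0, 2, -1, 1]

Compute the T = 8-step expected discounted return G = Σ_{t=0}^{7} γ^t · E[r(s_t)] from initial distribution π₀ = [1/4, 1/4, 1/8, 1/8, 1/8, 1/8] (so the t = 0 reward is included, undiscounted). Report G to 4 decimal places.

G = 2.5569

t=0: π = [0.2500, 0.2500, 0.1250, 0.1250, 0.1250, 0.1250], E[r] = 0.7500, γ^t·E[r] = 0.750000, running G = 0.750000
t=1: π = [0.1406, 0.2031, 0.1719, 0.1563, 0.1563, 0.1719], E[r] = 0.5469, γ^t·E[r] = 0.437500, running G = 1.187500
t=2: π = [0.1465, 0.1875, 0.1719, 0.1660, 0.1660, 0.1621], E[r] = 0.5801, γ^t·E[r] = 0.371250, running G = 1.558750
t=3: π = [0.1453, 0.1875, 0.1687, 0.1672, 0.1672, 0.1641], E[r] = 0.5796, γ^t·E[r] = 0.296750, running G = 1.855500
t=4: π = [0.1455, 0.1875, 0.1689, 0.1670, 0.1670, 0.1641], E[r] = 0.5801, γ^t·E[r] = 0.237600, running G = 2.093100
t=5: π = [0.1455, 0.1875, 0.1689, 0.1670, 0.1670, 0.1641], E[r] = 0.5801, γ^t·E[r] = 0.190080, running G = 2.283180
t=6: π = [0.1455, 0.1875, 0.1689, 0.1670, 0.1670, 0.1641], E[r] = 0.5801, γ^t·E[r] = 0.152064, running G = 2.435244
t=7: π = [0.1455, 0.1875, 0.1689, 0.1670, 0.1670, 0.1641], E[r] = 0.5801, γ^t·E[r] = 0.121651, running G = 2.556895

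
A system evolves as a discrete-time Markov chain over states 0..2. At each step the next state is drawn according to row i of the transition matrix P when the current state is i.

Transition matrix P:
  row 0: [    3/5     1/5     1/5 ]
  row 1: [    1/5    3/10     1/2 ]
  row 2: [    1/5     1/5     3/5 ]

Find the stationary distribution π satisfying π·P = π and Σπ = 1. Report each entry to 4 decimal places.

π = [0.3333, 0.2222, 0.4444]

Balance equations π_j = Σ_i π_i·P[i][j]:
  π_0 = 3/5·π_0 + 1/5·π_1 + 1/5·π_2
  π_1 = 1/5·π_0 + 3/10·π_1 + 1/5·π_2
  normalize: π_0 + π_1 + π_2 = 1
Solving the linear system gives exactly π = [1/3, 2/9, 4/9].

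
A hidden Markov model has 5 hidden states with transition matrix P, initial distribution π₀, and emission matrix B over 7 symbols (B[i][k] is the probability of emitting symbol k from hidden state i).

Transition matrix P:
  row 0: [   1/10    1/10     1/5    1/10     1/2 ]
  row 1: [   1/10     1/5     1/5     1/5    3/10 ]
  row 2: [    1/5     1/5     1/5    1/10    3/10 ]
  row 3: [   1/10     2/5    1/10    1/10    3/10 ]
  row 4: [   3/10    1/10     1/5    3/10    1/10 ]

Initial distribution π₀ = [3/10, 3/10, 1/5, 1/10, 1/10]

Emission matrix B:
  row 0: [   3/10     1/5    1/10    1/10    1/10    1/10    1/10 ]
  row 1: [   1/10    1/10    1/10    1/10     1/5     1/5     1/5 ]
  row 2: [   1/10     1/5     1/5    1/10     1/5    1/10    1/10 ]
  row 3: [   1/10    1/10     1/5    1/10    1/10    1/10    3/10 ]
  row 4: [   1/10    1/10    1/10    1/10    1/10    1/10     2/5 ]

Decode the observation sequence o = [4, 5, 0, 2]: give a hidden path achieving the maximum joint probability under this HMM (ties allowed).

path = [1, 4, 0, 4]

t=0: δ = [3.000e-02, 6.000e-02, 4.000e-02, 1.000e-02, 1.000e-02]  (obs o_0=4)
t=1: δ = [8.000e-04, 2.400e-03, 1.200e-03, 1.200e-03, 1.800e-03]  ψ = [2, 1, 1, 1, 1]  (obs o_1=5)
t=2: δ = [1.620e-04, 4.800e-05, 4.800e-05, 5.400e-05, 7.200e-05]  ψ = [4, 1, 1, 4, 1]  (obs o_2=0)
t=3: δ = [2.160e-06, 2.160e-06, 6.480e-06, 4.320e-06, 8.100e-06]  ψ = [4, 3, 0, 4, 0]  (obs o_3=2)
backtrack: best end state = 4; path = [1, 4, 0, 4]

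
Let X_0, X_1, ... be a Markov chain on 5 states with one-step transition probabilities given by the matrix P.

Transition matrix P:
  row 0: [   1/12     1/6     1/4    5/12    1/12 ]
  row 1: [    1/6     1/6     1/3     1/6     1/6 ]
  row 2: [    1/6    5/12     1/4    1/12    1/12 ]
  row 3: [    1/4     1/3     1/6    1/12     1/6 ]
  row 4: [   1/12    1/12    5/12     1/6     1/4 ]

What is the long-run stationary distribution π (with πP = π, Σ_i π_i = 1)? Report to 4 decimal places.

Balance equations π_j = Σ_i π_i·P[i][j]:
  π_0 = 1/12·π_0 + 1/6·π_1 + 1/6·π_2 + 1/4·π_3 + 1/12·π_4
  π_1 = 1/6·π_0 + 1/6·π_1 + 5/12·π_2 + 1/3·π_3 + 1/12·π_4
  π_2 = 1/4·π_0 + 1/3·π_1 + 1/4·π_2 + 1/6·π_3 + 5/12·π_4
  π_3 = 5/12·π_0 + 1/6·π_1 + 1/12·π_2 + 1/12·π_3 + 1/6·π_4
  normalize: π_0 + π_1 + π_2 + π_3 + π_4 = 1
Solving the linear system gives exactly π = [1828/11729, 2968/11729, 89/317, 1973/11729, 1667/11729].

π = [0.1559, 0.2530, 0.2808, 0.1682, 0.1421]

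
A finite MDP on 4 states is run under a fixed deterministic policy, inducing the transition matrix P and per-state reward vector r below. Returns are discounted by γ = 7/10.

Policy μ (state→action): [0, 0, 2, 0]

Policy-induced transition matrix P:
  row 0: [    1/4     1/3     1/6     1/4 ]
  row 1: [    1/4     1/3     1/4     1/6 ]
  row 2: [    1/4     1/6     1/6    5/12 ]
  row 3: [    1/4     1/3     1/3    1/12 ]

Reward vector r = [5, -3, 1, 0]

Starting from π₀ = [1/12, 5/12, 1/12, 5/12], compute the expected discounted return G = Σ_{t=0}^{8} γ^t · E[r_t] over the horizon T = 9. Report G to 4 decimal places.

t=0: π = [0.0833, 0.4167, 0.0833, 0.4167], E[r] = -0.7500, γ^t·E[r] = -0.750000, running G = -0.750000
t=1: π = [0.2500, 0.3194, 0.2708, 0.1597], E[r] = 0.5625, γ^t·E[r] = 0.393750, running G = -0.356250
t=2: π = [0.2500, 0.2882, 0.2199, 0.2419], E[r] = 0.6053, γ^t·E[r] = 0.296609, running G = -0.059641
t=3: π = [0.2500, 0.2967, 0.2310, 0.2223], E[r] = 0.5910, γ^t·E[r] = 0.202697, running G = 0.143056
t=4: π = [0.2500, 0.2948, 0.2284, 0.2267], E[r] = 0.5939, γ^t·E[r] = 0.142606, running G = 0.285661
t=5: π = [0.2500, 0.2953, 0.2290, 0.2257], E[r] = 0.5932, γ^t·E[r] = 0.099707, running G = 0.385368
t=6: π = [0.2500, 0.2952, 0.2289, 0.2259], E[r] = 0.5934, γ^t·E[r] = 0.069813, running G = 0.455181
t=7: π = [0.2500, 0.2952, 0.2289, 0.2259], E[r] = 0.5934, γ^t·E[r] = 0.048866, running G = 0.504048
t=8: π = [0.2500, 0.2952, 0.2289, 0.2259], E[r] = 0.5934, γ^t·E[r] = 0.034207, running G = 0.538254

G = 0.5383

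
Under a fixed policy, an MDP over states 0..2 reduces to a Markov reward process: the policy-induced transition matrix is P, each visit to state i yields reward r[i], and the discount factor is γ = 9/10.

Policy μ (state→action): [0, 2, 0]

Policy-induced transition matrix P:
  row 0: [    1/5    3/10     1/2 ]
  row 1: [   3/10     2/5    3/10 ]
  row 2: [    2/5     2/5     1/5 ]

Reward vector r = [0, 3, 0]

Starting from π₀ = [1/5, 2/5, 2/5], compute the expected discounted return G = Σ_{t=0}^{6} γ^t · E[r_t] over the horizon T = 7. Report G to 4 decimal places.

t=0: π = [0.2000, 0.4000, 0.4000], E[r] = 1.2000, γ^t·E[r] = 1.200000, running G = 1.200000
t=1: π = [0.3200, 0.3800, 0.3000], E[r] = 1.1400, γ^t·E[r] = 1.026000, running G = 2.226000
t=2: π = [0.2980, 0.3680, 0.3340], E[r] = 1.1040, γ^t·E[r] = 0.894240, running G = 3.120240
t=3: π = [0.3036, 0.3702, 0.3262], E[r] = 1.1106, γ^t·E[r] = 0.809627, running G = 3.929867
t=4: π = [0.3023, 0.3696, 0.3281], E[r] = 1.1089, γ^t·E[r] = 0.727562, running G = 4.657430
t=5: π = [0.3026, 0.3698, 0.3276], E[r] = 1.1093, γ^t·E[r] = 0.655044, running G = 5.312473
t=6: π = [0.3025, 0.3697, 0.3278], E[r] = 1.1092, γ^t·E[r] = 0.589488, running G = 5.901961

G = 5.9020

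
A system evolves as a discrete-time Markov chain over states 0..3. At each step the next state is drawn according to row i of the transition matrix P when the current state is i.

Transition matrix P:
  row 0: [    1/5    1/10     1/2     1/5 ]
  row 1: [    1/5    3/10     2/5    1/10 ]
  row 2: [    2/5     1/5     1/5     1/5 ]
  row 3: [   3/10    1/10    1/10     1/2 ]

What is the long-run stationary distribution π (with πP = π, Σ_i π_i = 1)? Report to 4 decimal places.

π = [0.2845, 0.1614, 0.2914, 0.2627]

Balance equations π_j = Σ_i π_i·P[i][j]:
  π_0 = 1/5·π_0 + 1/5·π_1 + 2/5·π_2 + 3/10·π_3
  π_1 = 1/10·π_0 + 3/10·π_1 + 1/5·π_2 + 1/10·π_3
  π_2 = 1/2·π_0 + 2/5·π_1 + 1/5·π_2 + 1/10·π_3
  normalize: π_0 + π_1 + π_2 + π_3 = 1
Solving the linear system gives exactly π = [208/731, 118/731, 213/731, 192/731].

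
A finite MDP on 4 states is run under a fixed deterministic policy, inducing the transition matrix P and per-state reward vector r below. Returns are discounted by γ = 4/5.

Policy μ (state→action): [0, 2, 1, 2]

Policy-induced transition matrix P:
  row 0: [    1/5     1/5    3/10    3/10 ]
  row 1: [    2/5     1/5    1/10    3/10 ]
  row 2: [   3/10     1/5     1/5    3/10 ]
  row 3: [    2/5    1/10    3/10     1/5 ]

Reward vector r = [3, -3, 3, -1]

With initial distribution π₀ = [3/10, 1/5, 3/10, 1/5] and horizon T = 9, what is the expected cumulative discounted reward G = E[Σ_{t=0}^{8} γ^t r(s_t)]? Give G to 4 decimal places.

G = 3.8514

t=0: π = [0.3000, 0.2000, 0.3000, 0.2000], E[r] = 1.0000, γ^t·E[r] = 1.000000, running G = 1.000000
t=1: π = [0.3100, 0.1800, 0.2300, 0.2800], E[r] = 0.8000, γ^t·E[r] = 0.640000, running G = 1.640000
t=2: π = [0.3150, 0.1720, 0.2410, 0.2720], E[r] = 0.8800, γ^t·E[r] = 0.563200, running G = 2.203200
t=3: π = [0.3129, 0.1728, 0.2415, 0.2728], E[r] = 0.8720, γ^t·E[r] = 0.446464, running G = 2.649664
t=4: π = [0.3133, 0.1727, 0.2413, 0.2727], E[r] = 0.8728, γ^t·E[r] = 0.357499, running G = 3.007163
t=5: π = [0.3132, 0.1727, 0.2413, 0.2727], E[r] = 0.8727, γ^t·E[r] = 0.285973, running G = 3.293136
t=6: π = [0.3132, 0.1727, 0.2413, 0.2727], E[r] = 0.8727, γ^t·E[r] = 0.228780, running G = 3.521916
t=7: π = [0.3132, 0.1727, 0.2413, 0.2727], E[r] = 0.8727, γ^t·E[r] = 0.183024, running G = 3.704940
t=8: π = [0.3132, 0.1727, 0.2413, 0.2727], E[r] = 0.8727, γ^t·E[r] = 0.146419, running G = 3.851360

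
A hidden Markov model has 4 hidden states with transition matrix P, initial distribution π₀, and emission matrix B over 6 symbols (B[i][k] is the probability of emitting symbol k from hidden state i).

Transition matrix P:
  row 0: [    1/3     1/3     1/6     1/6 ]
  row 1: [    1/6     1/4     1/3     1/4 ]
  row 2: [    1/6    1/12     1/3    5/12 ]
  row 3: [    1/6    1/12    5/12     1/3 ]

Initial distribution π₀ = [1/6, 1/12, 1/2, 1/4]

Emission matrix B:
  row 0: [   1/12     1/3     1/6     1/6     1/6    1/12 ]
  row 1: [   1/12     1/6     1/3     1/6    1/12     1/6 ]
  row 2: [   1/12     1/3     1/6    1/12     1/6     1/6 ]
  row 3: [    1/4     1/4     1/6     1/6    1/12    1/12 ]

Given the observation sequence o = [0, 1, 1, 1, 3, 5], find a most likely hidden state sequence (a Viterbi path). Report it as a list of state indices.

t=0: δ = [1.389e-02, 6.944e-03, 4.167e-02, 6.250e-02]  (obs o_0=0)
t=1: δ = [3.472e-03, 8.681e-04, 8.681e-03, 5.208e-03]  ψ = [3, 3, 3, 3]  (obs o_1=1)
t=2: δ = [4.823e-04, 1.929e-04, 9.645e-04, 9.042e-04]  ψ = [2, 0, 2, 2]  (obs o_2=1)
t=3: δ = [5.358e-05, 2.679e-05, 1.256e-04, 1.005e-04]  ψ = [0, 0, 3, 2]  (obs o_3=1)
t=4: δ = [3.489e-06, 2.977e-06, 3.489e-06, 8.721e-06]  ψ = [2, 0, 2, 2]  (obs o_4=3)
t=5: δ = [1.211e-07, 1.938e-07, 6.056e-07, 2.423e-07]  ψ = [3, 0, 3, 3]  (obs o_5=5)
backtrack: best end state = 2; path = [3, 2, 3, 2, 3, 2]

path = [3, 2, 3, 2, 3, 2]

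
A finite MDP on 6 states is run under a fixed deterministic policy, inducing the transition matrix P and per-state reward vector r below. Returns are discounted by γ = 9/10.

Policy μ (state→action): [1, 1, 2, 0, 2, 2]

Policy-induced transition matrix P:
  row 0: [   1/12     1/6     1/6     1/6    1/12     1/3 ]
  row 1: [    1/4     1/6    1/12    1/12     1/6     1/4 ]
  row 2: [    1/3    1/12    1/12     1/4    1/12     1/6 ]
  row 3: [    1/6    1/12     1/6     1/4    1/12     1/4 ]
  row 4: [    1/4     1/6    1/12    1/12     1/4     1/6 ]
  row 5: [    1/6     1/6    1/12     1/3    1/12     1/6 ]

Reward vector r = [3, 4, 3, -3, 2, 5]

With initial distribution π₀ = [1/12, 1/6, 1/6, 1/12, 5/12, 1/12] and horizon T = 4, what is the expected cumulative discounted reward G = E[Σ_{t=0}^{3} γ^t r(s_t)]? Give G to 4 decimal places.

G = 8.1329

t=0: π = [0.0833, 0.1667, 0.1667, 0.0833, 0.4167, 0.0833], E[r] = 2.4167, γ^t·E[r] = 2.416667, running G = 2.416667
t=1: π = [0.2361, 0.1458, 0.0972, 0.1528, 0.1667, 0.2014], E[r] = 2.4653, γ^t·E[r] = 2.218750, running G = 4.635417
t=2: π = [0.1892, 0.1458, 0.1157, 0.1950, 0.1233, 0.2309], E[r] = 2.3142, γ^t·E[r] = 1.874531, running G = 6.509948
t=3: π = [0.1926, 0.1408, 0.1154, 0.2086, 0.1160, 0.2266], E[r] = 2.2262, γ^t·E[r] = 1.622918, running G = 8.132866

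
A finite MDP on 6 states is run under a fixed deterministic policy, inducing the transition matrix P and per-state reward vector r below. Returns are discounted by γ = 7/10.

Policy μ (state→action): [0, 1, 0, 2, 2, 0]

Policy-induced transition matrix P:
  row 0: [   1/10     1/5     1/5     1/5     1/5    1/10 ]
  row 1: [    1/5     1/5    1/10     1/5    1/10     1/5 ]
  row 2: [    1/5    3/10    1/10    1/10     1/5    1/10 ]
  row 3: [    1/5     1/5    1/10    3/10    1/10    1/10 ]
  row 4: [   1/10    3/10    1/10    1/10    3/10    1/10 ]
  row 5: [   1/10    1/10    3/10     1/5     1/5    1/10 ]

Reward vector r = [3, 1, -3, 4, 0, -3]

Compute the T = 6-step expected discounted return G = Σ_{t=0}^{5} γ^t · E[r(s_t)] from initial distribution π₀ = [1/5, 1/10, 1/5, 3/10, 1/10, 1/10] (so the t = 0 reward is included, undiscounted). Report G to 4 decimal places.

G = 2.3363

t=0: π = [0.2000, 0.1000, 0.2000, 0.3000, 0.1000, 0.1000], E[r] = 1.0000, γ^t·E[r] = 1.000000, running G = 1.000000
t=1: π = [0.1600, 0.2200, 0.1400, 0.2000, 0.1700, 0.1100], E[r] = 0.7500, γ^t·E[r] = 0.525000, running G = 1.525000
t=2: π = [0.1560, 0.2200, 0.1380, 0.1890, 0.1750, 0.1220], E[r] = 0.6640, γ^t·E[r] = 0.325360, running G = 1.850360
t=3: π = [0.1547, 0.2191, 0.1400, 0.1876, 0.1766, 0.1220], E[r] = 0.6476, γ^t·E[r] = 0.222127, running G = 2.072487
t=4: π = [0.1547, 0.2195, 0.1399, 0.1871, 0.1770, 0.1219], E[r] = 0.6465, γ^t·E[r] = 0.155232, running G = 2.227719
t=5: π = [0.1546, 0.2195, 0.1398, 0.1870, 0.1770, 0.1219], E[r] = 0.6461, γ^t·E[r] = 0.108596, running G = 2.336315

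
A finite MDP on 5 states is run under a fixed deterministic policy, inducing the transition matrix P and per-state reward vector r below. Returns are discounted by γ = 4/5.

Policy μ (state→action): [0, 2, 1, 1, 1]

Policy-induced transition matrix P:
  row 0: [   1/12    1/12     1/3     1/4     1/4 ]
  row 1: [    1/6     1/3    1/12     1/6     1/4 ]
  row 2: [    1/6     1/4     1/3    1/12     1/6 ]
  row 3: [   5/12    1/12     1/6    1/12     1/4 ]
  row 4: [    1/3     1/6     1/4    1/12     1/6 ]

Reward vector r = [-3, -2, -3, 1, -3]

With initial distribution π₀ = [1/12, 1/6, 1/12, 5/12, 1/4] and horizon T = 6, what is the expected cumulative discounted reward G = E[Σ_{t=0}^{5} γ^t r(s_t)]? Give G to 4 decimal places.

t=0: π = [0.0833, 0.1667, 0.0833, 0.4167, 0.2500], E[r] = -1.1667, γ^t·E[r] = -1.166667, running G = -1.166667
t=1: π = [0.3056, 0.1597, 0.2014, 0.1111, 0.2222], E[r] = -2.3958, γ^t·E[r] = -1.916667, running G = -3.083333
t=2: π = [0.2060, 0.1753, 0.2564, 0.1476, 0.2147], E[r] = -2.2344, γ^t·E[r] = -1.430000, running G = -4.513333
t=3: π = [0.2222, 0.1878, 0.2470, 0.1323, 0.2107], E[r] = -2.2831, γ^t·E[r] = -1.168938, running G = -5.682272
t=4: π = [0.2163, 0.1890, 0.2468, 0.1360, 0.2119], E[r] = -2.2669, γ^t·E[r] = -0.928540, running G = -6.610812
t=5: π = [0.2179, 0.1894, 0.2458, 0.1351, 0.2118], E[r] = -2.2701, γ^t·E[r] = -0.743854, running G = -7.354665

G = -7.3547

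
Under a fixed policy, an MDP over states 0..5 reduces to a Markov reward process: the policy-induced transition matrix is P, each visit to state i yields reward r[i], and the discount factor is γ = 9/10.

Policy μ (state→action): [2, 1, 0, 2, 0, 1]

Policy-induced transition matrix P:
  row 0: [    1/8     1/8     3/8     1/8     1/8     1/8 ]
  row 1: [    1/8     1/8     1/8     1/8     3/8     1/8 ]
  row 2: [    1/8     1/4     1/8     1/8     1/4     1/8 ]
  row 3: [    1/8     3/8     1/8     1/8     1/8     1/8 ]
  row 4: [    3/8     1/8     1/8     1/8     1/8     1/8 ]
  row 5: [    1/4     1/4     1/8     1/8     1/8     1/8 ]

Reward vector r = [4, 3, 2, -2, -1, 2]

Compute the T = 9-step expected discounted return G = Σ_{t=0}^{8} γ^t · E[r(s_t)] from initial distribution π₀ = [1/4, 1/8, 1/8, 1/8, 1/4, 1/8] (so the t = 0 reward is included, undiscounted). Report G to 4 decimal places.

G = 9.0709

t=0: π = [0.2500, 0.1250, 0.1250, 0.1250, 0.2500, 0.1250], E[r] = 1.3750, γ^t·E[r] = 1.375000, running G = 1.375000
t=1: π = [0.2031, 0.1875, 0.1875, 0.1250, 0.1719, 0.1250], E[r] = 1.5781, γ^t·E[r] = 1.420313, running G = 2.795313
t=2: π = [0.1836, 0.1953, 0.1758, 0.1250, 0.1953, 0.1250], E[r] = 1.4766, γ^t·E[r] = 1.196016, running G = 3.991328
t=3: π = [0.1895, 0.1938, 0.1709, 0.1250, 0.1958, 0.1250], E[r] = 1.4854, γ^t·E[r] = 1.082821, running G = 5.074149
t=4: π = [0.1896, 0.1932, 0.1724, 0.1250, 0.1948, 0.1250], E[r] = 1.4879, γ^t·E[r] = 0.976221, running G = 6.050370
t=5: π = [0.1893, 0.1934, 0.1724, 0.1250, 0.1949, 0.1250], E[r] = 1.4875, γ^t·E[r] = 0.878365, running G = 6.928735
t=6: π = [0.1893, 0.1934, 0.1723, 0.1250, 0.1949, 0.1250], E[r] = 1.4874, γ^t·E[r] = 0.790459, running G = 7.719194
t=7: π = [0.1894, 0.1934, 0.1723, 0.1250, 0.1949, 0.1250], E[r] = 1.4874, γ^t·E[r] = 0.711431, running G = 8.430626
t=8: π = [0.1893, 0.1934, 0.1723, 0.1250, 0.1949, 0.1250], E[r] = 1.4874, γ^t·E[r] = 0.640289, running G = 9.070914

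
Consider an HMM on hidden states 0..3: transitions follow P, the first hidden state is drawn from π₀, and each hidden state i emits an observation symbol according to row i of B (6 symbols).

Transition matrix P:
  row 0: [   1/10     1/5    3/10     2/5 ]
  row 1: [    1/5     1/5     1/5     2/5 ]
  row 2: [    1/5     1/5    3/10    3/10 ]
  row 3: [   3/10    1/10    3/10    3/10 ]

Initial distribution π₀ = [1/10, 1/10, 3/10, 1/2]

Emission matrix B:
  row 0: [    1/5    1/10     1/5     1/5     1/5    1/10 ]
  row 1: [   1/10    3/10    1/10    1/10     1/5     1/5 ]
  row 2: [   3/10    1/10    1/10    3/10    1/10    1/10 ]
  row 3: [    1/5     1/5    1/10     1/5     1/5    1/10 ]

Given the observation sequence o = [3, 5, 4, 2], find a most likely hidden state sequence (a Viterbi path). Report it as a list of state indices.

t=0: δ = [2.000e-02, 1.000e-02, 9.000e-02, 1.000e-01]  (obs o_0=3)
t=1: δ = [3.000e-03, 3.600e-03, 3.000e-03, 3.000e-03]  ψ = [3, 2, 3, 3]  (obs o_1=5)
t=2: δ = [1.800e-04, 1.440e-04, 9.000e-05, 2.880e-04]  ψ = [3, 1, 0, 1]  (obs o_2=4)
t=3: δ = [1.728e-05, 3.600e-06, 8.640e-06, 8.640e-06]  ψ = [3, 0, 3, 3]  (obs o_3=2)
backtrack: best end state = 0; path = [2, 1, 3, 0]

path = [2, 1, 3, 0]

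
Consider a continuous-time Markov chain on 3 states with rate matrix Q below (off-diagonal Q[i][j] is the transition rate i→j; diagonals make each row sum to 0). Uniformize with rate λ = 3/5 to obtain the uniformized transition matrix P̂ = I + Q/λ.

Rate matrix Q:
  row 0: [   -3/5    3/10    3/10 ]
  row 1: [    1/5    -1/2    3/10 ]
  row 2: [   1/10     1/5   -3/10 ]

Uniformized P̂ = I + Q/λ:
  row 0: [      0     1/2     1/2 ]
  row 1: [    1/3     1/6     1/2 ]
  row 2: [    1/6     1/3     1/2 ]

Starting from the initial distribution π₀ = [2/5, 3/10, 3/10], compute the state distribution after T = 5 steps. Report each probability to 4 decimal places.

t=0: π = [0.4000, 0.3000, 0.3000]
t=1: π = [0.1500, 0.3500, 0.5000]
t=2: π = [0.2000, 0.3000, 0.5000]
t=3: π = [0.1833, 0.3167, 0.5000]
t=4: π = [0.1889, 0.3111, 0.5000]
t=5: π = [0.1870, 0.3130, 0.5000]

π = [0.1870, 0.3130, 0.5000]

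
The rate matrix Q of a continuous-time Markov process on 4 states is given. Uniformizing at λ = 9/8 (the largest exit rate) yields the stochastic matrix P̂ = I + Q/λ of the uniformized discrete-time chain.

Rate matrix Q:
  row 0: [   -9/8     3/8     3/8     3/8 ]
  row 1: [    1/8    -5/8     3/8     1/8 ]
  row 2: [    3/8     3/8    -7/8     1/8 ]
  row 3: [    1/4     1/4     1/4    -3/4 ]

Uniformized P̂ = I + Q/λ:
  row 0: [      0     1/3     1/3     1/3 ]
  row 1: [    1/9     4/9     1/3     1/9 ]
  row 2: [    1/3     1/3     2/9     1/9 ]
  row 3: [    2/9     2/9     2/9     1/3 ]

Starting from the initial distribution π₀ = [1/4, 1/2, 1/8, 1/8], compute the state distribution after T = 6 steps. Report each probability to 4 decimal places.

π = [0.1755, 0.3509, 0.2807, 0.1929]

t=0: π = [0.2500, 0.5000, 0.1250, 0.1250]
t=1: π = [0.1250, 0.3750, 0.3056, 0.1944]
t=2: π = [0.1867, 0.3534, 0.2778, 0.1821]
t=3: π = [0.1723, 0.3524, 0.2822, 0.1931]
t=4: π = [0.1761, 0.3510, 0.2805, 0.1923]
t=5: π = [0.1752, 0.3510, 0.2808, 0.1930]
t=6: π = [0.1755, 0.3509, 0.2807, 0.1929]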